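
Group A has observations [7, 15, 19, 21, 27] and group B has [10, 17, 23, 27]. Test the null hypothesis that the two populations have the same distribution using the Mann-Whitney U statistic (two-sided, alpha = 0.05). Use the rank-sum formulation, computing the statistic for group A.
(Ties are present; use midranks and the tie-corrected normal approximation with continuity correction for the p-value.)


Step 1: Combine and sort all 9 observations; assign midranks.
sorted (value, group): (7,X), (10,Y), (15,X), (17,Y), (19,X), (21,X), (23,Y), (27,X), (27,Y)
ranks: 7->1, 10->2, 15->3, 17->4, 19->5, 21->6, 23->7, 27->8.5, 27->8.5
Step 2: Rank sum for X: R1 = 1 + 3 + 5 + 6 + 8.5 = 23.5.
Step 3: U_X = R1 - n1(n1+1)/2 = 23.5 - 5*6/2 = 23.5 - 15 = 8.5.
       U_Y = n1*n2 - U_X = 20 - 8.5 = 11.5.
Step 4: Ties are present, so use the tie-corrected normal approximation (with continuity correction) for the p-value.
Step 5: p-value = 0.805701; compare to alpha = 0.05. fail to reject H0.

U_X = 8.5, p = 0.805701, fail to reject H0 at alpha = 0.05.


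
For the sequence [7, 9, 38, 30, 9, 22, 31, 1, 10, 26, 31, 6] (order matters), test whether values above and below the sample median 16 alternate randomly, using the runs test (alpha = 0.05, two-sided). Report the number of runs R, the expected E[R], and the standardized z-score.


Step 1: Compute median = 16; label A = above, B = below.
Labels in order: BBAABAABBAAB  (n_A = 6, n_B = 6)
Step 2: Count runs R = 7.
Step 3: Under H0 (random ordering), E[R] = 2*n_A*n_B/(n_A+n_B) + 1 = 2*6*6/12 + 1 = 7.0000.
        Var[R] = 2*n_A*n_B*(2*n_A*n_B - n_A - n_B) / ((n_A+n_B)^2 * (n_A+n_B-1)) = 4320/1584 = 2.7273.
        SD[R] = 1.6514.
Step 4: R = E[R], so z = 0 with no continuity correction.
Step 5: Two-sided p-value via normal approximation = 2*(1 - Phi(|z|)) = 1.000000.
Step 6: alpha = 0.05. fail to reject H0.

R = 7, z = 0.0000, p = 1.000000, fail to reject H0.


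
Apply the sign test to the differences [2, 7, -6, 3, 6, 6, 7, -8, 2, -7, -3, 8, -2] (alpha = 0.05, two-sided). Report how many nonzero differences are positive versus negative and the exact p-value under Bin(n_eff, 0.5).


Step 1: Discard zero differences. Original n = 13; n_eff = number of nonzero differences = 13.
Nonzero differences (with sign): +2, +7, -6, +3, +6, +6, +7, -8, +2, -7, -3, +8, -2
Step 2: Count signs: positive = 8, negative = 5.
Step 3: Under H0: P(positive) = 0.5, so the number of positives S ~ Bin(13, 0.5).
Step 4: Two-sided exact p-value = sum of Bin(13,0.5) probabilities at or below the observed probability = 0.581055.
Step 5: alpha = 0.05. fail to reject H0.

n_eff = 13, pos = 8, neg = 5, p = 0.581055, fail to reject H0.


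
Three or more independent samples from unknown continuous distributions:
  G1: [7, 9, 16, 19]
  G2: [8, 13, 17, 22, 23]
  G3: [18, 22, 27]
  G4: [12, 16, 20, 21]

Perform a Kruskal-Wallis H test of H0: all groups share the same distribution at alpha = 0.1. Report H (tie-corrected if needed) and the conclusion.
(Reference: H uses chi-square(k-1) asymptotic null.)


Step 1: Combine all N = 16 observations and assign midranks.
sorted (value, group, rank): (7,G1,1), (8,G2,2), (9,G1,3), (12,G4,4), (13,G2,5), (16,G1,6.5), (16,G4,6.5), (17,G2,8), (18,G3,9), (19,G1,10), (20,G4,11), (21,G4,12), (22,G2,13.5), (22,G3,13.5), (23,G2,15), (27,G3,16)
Step 2: Sum ranks within each group.
R_1 = 20.5 (n_1 = 4)
R_2 = 43.5 (n_2 = 5)
R_3 = 38.5 (n_3 = 3)
R_4 = 33.5 (n_4 = 4)
Step 3: H = 12/(N(N+1)) * sum(R_i^2/n_i) - 3(N+1)
     = 12/(16*17) * (20.5^2/4 + 43.5^2/5 + 38.5^2/3 + 33.5^2/4) - 3*17
     = 0.044118 * 1258.16 - 51
     = 4.506985.
Step 4: Ties present; correction factor C = 1 - 12/(16^3 - 16) = 0.997059. Corrected H = 4.506985 / 0.997059 = 4.520280.
Step 5: Under H0, H ~ chi^2(3); p-value = 0.210488.
Step 6: alpha = 0.1. fail to reject H0.

H = 4.5203, df = 3, p = 0.210488, fail to reject H0.


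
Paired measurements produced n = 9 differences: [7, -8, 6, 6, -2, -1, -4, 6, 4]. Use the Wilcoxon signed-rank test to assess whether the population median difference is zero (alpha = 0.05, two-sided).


Step 1: Drop any zero differences (none here) and take |d_i|.
|d| = [7, 8, 6, 6, 2, 1, 4, 6, 4]
Step 2: Midrank |d_i| (ties get averaged ranks).
ranks: |7|->8, |8|->9, |6|->6, |6|->6, |2|->2, |1|->1, |4|->3.5, |6|->6, |4|->3.5
Step 3: Attach original signs; sum ranks with positive sign and with negative sign.
W+ = 8 + 6 + 6 + 6 + 3.5 = 29.5
W- = 9 + 2 + 1 + 3.5 = 15.5
(Check: W+ + W- = 45 should equal n(n+1)/2 = 45.)
Step 4: Test statistic W = min(W+, W-) = 15.5.
Step 5: Ties in |d|, so use the tie-corrected normal approximation.
        E[W] = n(n+1)/4 = 9*10/4 = 22.5.
        Tie groups: |d|=4 (t=2), |d|=6 (t=3); sum(t^3 - t) = 30.
        Var[W] = n(n+1)(2n+1)/24 - sum(t^3-t)/48 = 1710/24 - 30/48 = 70.625.
        z = (W - E[W]) / sqrt(Var[W]) = (15.5 - 22.5) / 8.4039 = -0.8329.
        Two-sided p = 2*Phi(z) = 0.404873.
Step 6: alpha = 0.05. fail to reject H0.

W+ = 29.5, W- = 15.5, W = min = 15.5, p = 0.404873, fail to reject H0.


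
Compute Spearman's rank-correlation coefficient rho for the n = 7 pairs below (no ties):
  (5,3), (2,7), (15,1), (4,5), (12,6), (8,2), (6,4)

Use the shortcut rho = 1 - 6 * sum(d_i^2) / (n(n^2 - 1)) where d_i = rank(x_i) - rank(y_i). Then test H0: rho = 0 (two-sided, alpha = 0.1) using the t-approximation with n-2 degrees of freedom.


Step 1: Rank x and y separately (midranks; no ties here).
rank(x): 5->3, 2->1, 15->7, 4->2, 12->6, 8->5, 6->4
rank(y): 3->3, 7->7, 1->1, 5->5, 6->6, 2->2, 4->4
Step 2: d_i = R_x(i) - R_y(i); compute d_i^2.
  (3-3)^2=0, (1-7)^2=36, (7-1)^2=36, (2-5)^2=9, (6-6)^2=0, (5-2)^2=9, (4-4)^2=0
sum(d^2) = 90.
Step 3: rho = 1 - 6*90 / (7*(7^2 - 1)) = 1 - 540/336 = -0.607143.
Step 4: Under H0, t = rho * sqrt((n-2)/(1-rho^2)) = -1.7086 ~ t(5).
Step 5: Two-sided p-value from the t-distribution with 5 df = 0.148231.
Step 6: alpha = 0.1. fail to reject H0.

rho = -0.6071, p = 0.148231, fail to reject H0 at alpha = 0.1.


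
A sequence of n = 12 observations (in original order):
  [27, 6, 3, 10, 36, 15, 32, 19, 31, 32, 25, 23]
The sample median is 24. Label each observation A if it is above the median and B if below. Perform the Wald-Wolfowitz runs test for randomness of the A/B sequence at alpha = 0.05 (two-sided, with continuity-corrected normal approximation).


Step 1: Compute median = 24; label A = above, B = below.
Labels in order: ABBBABABAAAB  (n_A = 6, n_B = 6)
Step 2: Count runs R = 8.
Step 3: Under H0 (random ordering), E[R] = 2*n_A*n_B/(n_A+n_B) + 1 = 2*6*6/12 + 1 = 7.0000.
        Var[R] = 2*n_A*n_B*(2*n_A*n_B - n_A - n_B) / ((n_A+n_B)^2 * (n_A+n_B-1)) = 4320/1584 = 2.7273.
        SD[R] = 1.6514.
Step 4: Continuity-corrected z = (R - 0.5 - E[R]) / SD[R] = (8 - 0.5 - 7.0000) / 1.6514 = 0.3028.
Step 5: Two-sided p-value via normal approximation = 2*(1 - Phi(|z|)) = 0.762069.
Step 6: alpha = 0.05. fail to reject H0.

R = 8, z = 0.3028, p = 0.762069, fail to reject H0.


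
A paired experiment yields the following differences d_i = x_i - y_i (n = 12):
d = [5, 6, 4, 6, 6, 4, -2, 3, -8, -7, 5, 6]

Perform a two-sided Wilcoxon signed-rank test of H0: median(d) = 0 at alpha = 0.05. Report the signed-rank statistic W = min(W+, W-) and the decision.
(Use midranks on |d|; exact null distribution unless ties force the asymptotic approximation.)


Step 1: Drop any zero differences (none here) and take |d_i|.
|d| = [5, 6, 4, 6, 6, 4, 2, 3, 8, 7, 5, 6]
Step 2: Midrank |d_i| (ties get averaged ranks).
ranks: |5|->5.5, |6|->8.5, |4|->3.5, |6|->8.5, |6|->8.5, |4|->3.5, |2|->1, |3|->2, |8|->12, |7|->11, |5|->5.5, |6|->8.5
Step 3: Attach original signs; sum ranks with positive sign and with negative sign.
W+ = 5.5 + 8.5 + 3.5 + 8.5 + 8.5 + 3.5 + 2 + 5.5 + 8.5 = 54
W- = 1 + 12 + 11 = 24
(Check: W+ + W- = 78 should equal n(n+1)/2 = 78.)
Step 4: Test statistic W = min(W+, W-) = 24.
Step 5: Ties in |d|, so use the tie-corrected normal approximation.
        E[W] = n(n+1)/4 = 12*13/4 = 39.
        Tie groups: |d|=4 (t=2), |d|=5 (t=2), |d|=6 (t=4); sum(t^3 - t) = 72.
        Var[W] = n(n+1)(2n+1)/24 - sum(t^3-t)/48 = 3900/24 - 72/48 = 161.
        z = (W - E[W]) / sqrt(Var[W]) = (24 - 39) / 12.6886 = -1.1822.
        Two-sided p = 2*Phi(z) = 0.237140.
Step 6: alpha = 0.05. fail to reject H0.

W+ = 54, W- = 24, W = min = 24, p = 0.237140, fail to reject H0.


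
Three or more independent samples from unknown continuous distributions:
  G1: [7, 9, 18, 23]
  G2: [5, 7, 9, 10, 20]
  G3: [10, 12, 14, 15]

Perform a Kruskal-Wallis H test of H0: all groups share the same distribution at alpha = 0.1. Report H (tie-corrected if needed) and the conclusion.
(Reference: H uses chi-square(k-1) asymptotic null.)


Step 1: Combine all N = 13 observations and assign midranks.
sorted (value, group, rank): (5,G2,1), (7,G1,2.5), (7,G2,2.5), (9,G1,4.5), (9,G2,4.5), (10,G2,6.5), (10,G3,6.5), (12,G3,8), (14,G3,9), (15,G3,10), (18,G1,11), (20,G2,12), (23,G1,13)
Step 2: Sum ranks within each group.
R_1 = 31 (n_1 = 4)
R_2 = 26.5 (n_2 = 5)
R_3 = 33.5 (n_3 = 4)
Step 3: H = 12/(N(N+1)) * sum(R_i^2/n_i) - 3(N+1)
     = 12/(13*14) * (31^2/4 + 26.5^2/5 + 33.5^2/4) - 3*14
     = 0.065934 * 661.263 - 42
     = 1.599725.
Step 4: Ties present; correction factor C = 1 - 18/(13^3 - 13) = 0.991758. Corrected H = 1.599725 / 0.991758 = 1.613019.
Step 5: Under H0, H ~ chi^2(2); p-value = 0.446413.
Step 6: alpha = 0.1. fail to reject H0.

H = 1.6130, df = 2, p = 0.446413, fail to reject H0.


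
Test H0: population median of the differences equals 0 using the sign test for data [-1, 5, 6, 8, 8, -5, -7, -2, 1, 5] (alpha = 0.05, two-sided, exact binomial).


Step 1: Discard zero differences. Original n = 10; n_eff = number of nonzero differences = 10.
Nonzero differences (with sign): -1, +5, +6, +8, +8, -5, -7, -2, +1, +5
Step 2: Count signs: positive = 6, negative = 4.
Step 3: Under H0: P(positive) = 0.5, so the number of positives S ~ Bin(10, 0.5).
Step 4: Two-sided exact p-value = sum of Bin(10,0.5) probabilities at or below the observed probability = 0.753906.
Step 5: alpha = 0.05. fail to reject H0.

n_eff = 10, pos = 6, neg = 4, p = 0.753906, fail to reject H0.


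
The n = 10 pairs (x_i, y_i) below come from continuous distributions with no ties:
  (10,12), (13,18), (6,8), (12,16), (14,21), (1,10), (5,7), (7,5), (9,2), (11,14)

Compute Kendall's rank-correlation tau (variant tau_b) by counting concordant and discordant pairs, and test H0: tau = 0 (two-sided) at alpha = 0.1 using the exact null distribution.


Step 1: Enumerate the 45 unordered pairs (i,j) with i<j and classify each by sign(x_j-x_i) * sign(y_j-y_i).
  (1,2):dx=+3,dy=+6->C; (1,3):dx=-4,dy=-4->C; (1,4):dx=+2,dy=+4->C; (1,5):dx=+4,dy=+9->C
  (1,6):dx=-9,dy=-2->C; (1,7):dx=-5,dy=-5->C; (1,8):dx=-3,dy=-7->C; (1,9):dx=-1,dy=-10->C
  (1,10):dx=+1,dy=+2->C; (2,3):dx=-7,dy=-10->C; (2,4):dx=-1,dy=-2->C; (2,5):dx=+1,dy=+3->C
  (2,6):dx=-12,dy=-8->C; (2,7):dx=-8,dy=-11->C; (2,8):dx=-6,dy=-13->C; (2,9):dx=-4,dy=-16->C
  (2,10):dx=-2,dy=-4->C; (3,4):dx=+6,dy=+8->C; (3,5):dx=+8,dy=+13->C; (3,6):dx=-5,dy=+2->D
  (3,7):dx=-1,dy=-1->C; (3,8):dx=+1,dy=-3->D; (3,9):dx=+3,dy=-6->D; (3,10):dx=+5,dy=+6->C
  (4,5):dx=+2,dy=+5->C; (4,6):dx=-11,dy=-6->C; (4,7):dx=-7,dy=-9->C; (4,8):dx=-5,dy=-11->C
  (4,9):dx=-3,dy=-14->C; (4,10):dx=-1,dy=-2->C; (5,6):dx=-13,dy=-11->C; (5,7):dx=-9,dy=-14->C
  (5,8):dx=-7,dy=-16->C; (5,9):dx=-5,dy=-19->C; (5,10):dx=-3,dy=-7->C; (6,7):dx=+4,dy=-3->D
  (6,8):dx=+6,dy=-5->D; (6,9):dx=+8,dy=-8->D; (6,10):dx=+10,dy=+4->C; (7,8):dx=+2,dy=-2->D
  (7,9):dx=+4,dy=-5->D; (7,10):dx=+6,dy=+7->C; (8,9):dx=+2,dy=-3->D; (8,10):dx=+4,dy=+9->C
  (9,10):dx=+2,dy=+12->C
Step 2: C = 36, D = 9, total pairs = 45.
Step 3: tau = (C - D)/(n(n-1)/2) = (36 - 9)/45 = 0.600000.
Step 4: Exact two-sided p-value (enumerate n! = 3628800 permutations of y under H0): p = 0.016666.
Step 5: alpha = 0.1. reject H0.

tau_b = 0.6000 (C=36, D=9), p = 0.016666, reject H0.


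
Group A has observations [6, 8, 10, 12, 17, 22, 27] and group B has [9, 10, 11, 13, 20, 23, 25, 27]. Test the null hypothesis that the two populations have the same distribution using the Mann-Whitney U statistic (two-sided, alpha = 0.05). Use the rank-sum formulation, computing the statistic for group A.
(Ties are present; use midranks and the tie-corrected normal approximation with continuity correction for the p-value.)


Step 1: Combine and sort all 15 observations; assign midranks.
sorted (value, group): (6,X), (8,X), (9,Y), (10,X), (10,Y), (11,Y), (12,X), (13,Y), (17,X), (20,Y), (22,X), (23,Y), (25,Y), (27,X), (27,Y)
ranks: 6->1, 8->2, 9->3, 10->4.5, 10->4.5, 11->6, 12->7, 13->8, 17->9, 20->10, 22->11, 23->12, 25->13, 27->14.5, 27->14.5
Step 2: Rank sum for X: R1 = 1 + 2 + 4.5 + 7 + 9 + 11 + 14.5 = 49.
Step 3: U_X = R1 - n1(n1+1)/2 = 49 - 7*8/2 = 49 - 28 = 21.
       U_Y = n1*n2 - U_X = 56 - 21 = 35.
Step 4: Ties are present, so use the tie-corrected normal approximation (with continuity correction) for the p-value.
Step 5: p-value = 0.451104; compare to alpha = 0.05. fail to reject H0.

U_X = 21, p = 0.451104, fail to reject H0 at alpha = 0.05.


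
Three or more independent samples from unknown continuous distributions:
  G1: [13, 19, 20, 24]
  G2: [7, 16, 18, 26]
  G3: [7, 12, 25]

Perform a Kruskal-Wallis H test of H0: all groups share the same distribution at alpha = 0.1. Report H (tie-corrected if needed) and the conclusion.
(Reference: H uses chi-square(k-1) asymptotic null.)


Step 1: Combine all N = 11 observations and assign midranks.
sorted (value, group, rank): (7,G2,1.5), (7,G3,1.5), (12,G3,3), (13,G1,4), (16,G2,5), (18,G2,6), (19,G1,7), (20,G1,8), (24,G1,9), (25,G3,10), (26,G2,11)
Step 2: Sum ranks within each group.
R_1 = 28 (n_1 = 4)
R_2 = 23.5 (n_2 = 4)
R_3 = 14.5 (n_3 = 3)
Step 3: H = 12/(N(N+1)) * sum(R_i^2/n_i) - 3(N+1)
     = 12/(11*12) * (28^2/4 + 23.5^2/4 + 14.5^2/3) - 3*12
     = 0.090909 * 404.146 - 36
     = 0.740530.
Step 4: Ties present; correction factor C = 1 - 6/(11^3 - 11) = 0.995455. Corrected H = 0.740530 / 0.995455 = 0.743912.
Step 5: Under H0, H ~ chi^2(2); p-value = 0.689385.
Step 6: alpha = 0.1. fail to reject H0.

H = 0.7439, df = 2, p = 0.689385, fail to reject H0.


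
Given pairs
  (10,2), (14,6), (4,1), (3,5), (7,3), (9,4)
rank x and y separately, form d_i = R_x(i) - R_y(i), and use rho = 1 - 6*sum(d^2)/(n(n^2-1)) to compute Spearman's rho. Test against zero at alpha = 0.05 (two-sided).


Step 1: Rank x and y separately (midranks; no ties here).
rank(x): 10->5, 14->6, 4->2, 3->1, 7->3, 9->4
rank(y): 2->2, 6->6, 1->1, 5->5, 3->3, 4->4
Step 2: d_i = R_x(i) - R_y(i); compute d_i^2.
  (5-2)^2=9, (6-6)^2=0, (2-1)^2=1, (1-5)^2=16, (3-3)^2=0, (4-4)^2=0
sum(d^2) = 26.
Step 3: rho = 1 - 6*26 / (6*(6^2 - 1)) = 1 - 156/210 = 0.257143.
Step 4: Under H0, t = rho * sqrt((n-2)/(1-rho^2)) = 0.5322 ~ t(4).
Step 5: Two-sided p-value from the t-distribution with 4 df = 0.622787.
Step 6: alpha = 0.05. fail to reject H0.

rho = 0.2571, p = 0.622787, fail to reject H0 at alpha = 0.05.


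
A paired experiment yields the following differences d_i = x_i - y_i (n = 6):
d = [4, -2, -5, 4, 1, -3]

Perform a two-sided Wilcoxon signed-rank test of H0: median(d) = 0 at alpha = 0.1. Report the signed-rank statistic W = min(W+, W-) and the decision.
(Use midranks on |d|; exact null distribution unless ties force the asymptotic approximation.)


Step 1: Drop any zero differences (none here) and take |d_i|.
|d| = [4, 2, 5, 4, 1, 3]
Step 2: Midrank |d_i| (ties get averaged ranks).
ranks: |4|->4.5, |2|->2, |5|->6, |4|->4.5, |1|->1, |3|->3
Step 3: Attach original signs; sum ranks with positive sign and with negative sign.
W+ = 4.5 + 4.5 + 1 = 10
W- = 2 + 6 + 3 = 11
(Check: W+ + W- = 21 should equal n(n+1)/2 = 21.)
Step 4: Test statistic W = min(W+, W-) = 10.
Step 5: Ties in |d|, so use the tie-corrected normal approximation.
        E[W] = n(n+1)/4 = 6*7/4 = 10.5.
        Tie groups: |d|=4 (t=2); sum(t^3 - t) = 6.
        Var[W] = n(n+1)(2n+1)/24 - sum(t^3-t)/48 = 546/24 - 6/48 = 22.625.
        z = (W - E[W]) / sqrt(Var[W]) = (10 - 10.5) / 4.7566 = -0.1051.
        Two-sided p = 2*Phi(z) = 0.916282.
Step 6: alpha = 0.1. fail to reject H0.

W+ = 10, W- = 11, W = min = 10, p = 0.916282, fail to reject H0.


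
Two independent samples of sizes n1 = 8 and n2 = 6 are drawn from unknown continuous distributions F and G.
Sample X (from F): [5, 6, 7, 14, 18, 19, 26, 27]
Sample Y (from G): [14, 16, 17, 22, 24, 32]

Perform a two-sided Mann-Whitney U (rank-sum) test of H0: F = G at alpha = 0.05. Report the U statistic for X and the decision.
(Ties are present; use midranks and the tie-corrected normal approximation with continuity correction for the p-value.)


Step 1: Combine and sort all 14 observations; assign midranks.
sorted (value, group): (5,X), (6,X), (7,X), (14,X), (14,Y), (16,Y), (17,Y), (18,X), (19,X), (22,Y), (24,Y), (26,X), (27,X), (32,Y)
ranks: 5->1, 6->2, 7->3, 14->4.5, 14->4.5, 16->6, 17->7, 18->8, 19->9, 22->10, 24->11, 26->12, 27->13, 32->14
Step 2: Rank sum for X: R1 = 1 + 2 + 3 + 4.5 + 8 + 9 + 12 + 13 = 52.5.
Step 3: U_X = R1 - n1(n1+1)/2 = 52.5 - 8*9/2 = 52.5 - 36 = 16.5.
       U_Y = n1*n2 - U_X = 48 - 16.5 = 31.5.
Step 4: Ties are present, so use the tie-corrected normal approximation (with continuity correction) for the p-value.
Step 5: p-value = 0.365629; compare to alpha = 0.05. fail to reject H0.

U_X = 16.5, p = 0.365629, fail to reject H0 at alpha = 0.05.


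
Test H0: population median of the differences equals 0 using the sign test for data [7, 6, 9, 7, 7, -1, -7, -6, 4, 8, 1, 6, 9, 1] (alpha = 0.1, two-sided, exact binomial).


Step 1: Discard zero differences. Original n = 14; n_eff = number of nonzero differences = 14.
Nonzero differences (with sign): +7, +6, +9, +7, +7, -1, -7, -6, +4, +8, +1, +6, +9, +1
Step 2: Count signs: positive = 11, negative = 3.
Step 3: Under H0: P(positive) = 0.5, so the number of positives S ~ Bin(14, 0.5).
Step 4: Two-sided exact p-value = sum of Bin(14,0.5) probabilities at or below the observed probability = 0.057373.
Step 5: alpha = 0.1. reject H0.

n_eff = 14, pos = 11, neg = 3, p = 0.057373, reject H0.


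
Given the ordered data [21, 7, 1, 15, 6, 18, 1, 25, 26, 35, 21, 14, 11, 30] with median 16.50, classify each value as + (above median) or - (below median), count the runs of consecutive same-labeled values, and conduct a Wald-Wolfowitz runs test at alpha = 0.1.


Step 1: Compute median = 16.50; label A = above, B = below.
Labels in order: ABBBBABAAAABBA  (n_A = 7, n_B = 7)
Step 2: Count runs R = 7.
Step 3: Under H0 (random ordering), E[R] = 2*n_A*n_B/(n_A+n_B) + 1 = 2*7*7/14 + 1 = 8.0000.
        Var[R] = 2*n_A*n_B*(2*n_A*n_B - n_A - n_B) / ((n_A+n_B)^2 * (n_A+n_B-1)) = 8232/2548 = 3.2308.
        SD[R] = 1.7974.
Step 4: Continuity-corrected z = (R + 0.5 - E[R]) / SD[R] = (7 + 0.5 - 8.0000) / 1.7974 = -0.2782.
Step 5: Two-sided p-value via normal approximation = 2*(1 - Phi(|z|)) = 0.780879.
Step 6: alpha = 0.1. fail to reject H0.

R = 7, z = -0.2782, p = 0.780879, fail to reject H0.


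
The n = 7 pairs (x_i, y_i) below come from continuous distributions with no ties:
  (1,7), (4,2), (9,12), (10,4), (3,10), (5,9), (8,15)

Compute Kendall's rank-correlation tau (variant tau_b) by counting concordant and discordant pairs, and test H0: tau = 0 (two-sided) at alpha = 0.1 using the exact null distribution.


Step 1: Enumerate the 21 unordered pairs (i,j) with i<j and classify each by sign(x_j-x_i) * sign(y_j-y_i).
  (1,2):dx=+3,dy=-5->D; (1,3):dx=+8,dy=+5->C; (1,4):dx=+9,dy=-3->D; (1,5):dx=+2,dy=+3->C
  (1,6):dx=+4,dy=+2->C; (1,7):dx=+7,dy=+8->C; (2,3):dx=+5,dy=+10->C; (2,4):dx=+6,dy=+2->C
  (2,5):dx=-1,dy=+8->D; (2,6):dx=+1,dy=+7->C; (2,7):dx=+4,dy=+13->C; (3,4):dx=+1,dy=-8->D
  (3,5):dx=-6,dy=-2->C; (3,6):dx=-4,dy=-3->C; (3,7):dx=-1,dy=+3->D; (4,5):dx=-7,dy=+6->D
  (4,6):dx=-5,dy=+5->D; (4,7):dx=-2,dy=+11->D; (5,6):dx=+2,dy=-1->D; (5,7):dx=+5,dy=+5->C
  (6,7):dx=+3,dy=+6->C
Step 2: C = 12, D = 9, total pairs = 21.
Step 3: tau = (C - D)/(n(n-1)/2) = (12 - 9)/21 = 0.142857.
Step 4: Exact two-sided p-value (enumerate n! = 5040 permutations of y under H0): p = 0.772619.
Step 5: alpha = 0.1. fail to reject H0.

tau_b = 0.1429 (C=12, D=9), p = 0.772619, fail to reject H0.


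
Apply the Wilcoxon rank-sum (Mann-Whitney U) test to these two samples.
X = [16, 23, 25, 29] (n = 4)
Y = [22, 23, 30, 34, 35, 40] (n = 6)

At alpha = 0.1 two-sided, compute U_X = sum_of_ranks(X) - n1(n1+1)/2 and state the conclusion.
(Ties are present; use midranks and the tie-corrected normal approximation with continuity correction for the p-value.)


Step 1: Combine and sort all 10 observations; assign midranks.
sorted (value, group): (16,X), (22,Y), (23,X), (23,Y), (25,X), (29,X), (30,Y), (34,Y), (35,Y), (40,Y)
ranks: 16->1, 22->2, 23->3.5, 23->3.5, 25->5, 29->6, 30->7, 34->8, 35->9, 40->10
Step 2: Rank sum for X: R1 = 1 + 3.5 + 5 + 6 = 15.5.
Step 3: U_X = R1 - n1(n1+1)/2 = 15.5 - 4*5/2 = 15.5 - 10 = 5.5.
       U_Y = n1*n2 - U_X = 24 - 5.5 = 18.5.
Step 4: Ties are present, so use the tie-corrected normal approximation (with continuity correction) for the p-value.
Step 5: p-value = 0.199458; compare to alpha = 0.1. fail to reject H0.

U_X = 5.5, p = 0.199458, fail to reject H0 at alpha = 0.1.


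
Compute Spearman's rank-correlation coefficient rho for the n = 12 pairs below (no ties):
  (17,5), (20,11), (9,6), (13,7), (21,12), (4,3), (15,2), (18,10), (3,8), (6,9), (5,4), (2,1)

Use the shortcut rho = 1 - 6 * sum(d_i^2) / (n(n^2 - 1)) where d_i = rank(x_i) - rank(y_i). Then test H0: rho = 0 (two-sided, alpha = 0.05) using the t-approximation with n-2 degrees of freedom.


Step 1: Rank x and y separately (midranks; no ties here).
rank(x): 17->9, 20->11, 9->6, 13->7, 21->12, 4->3, 15->8, 18->10, 3->2, 6->5, 5->4, 2->1
rank(y): 5->5, 11->11, 6->6, 7->7, 12->12, 3->3, 2->2, 10->10, 8->8, 9->9, 4->4, 1->1
Step 2: d_i = R_x(i) - R_y(i); compute d_i^2.
  (9-5)^2=16, (11-11)^2=0, (6-6)^2=0, (7-7)^2=0, (12-12)^2=0, (3-3)^2=0, (8-2)^2=36, (10-10)^2=0, (2-8)^2=36, (5-9)^2=16, (4-4)^2=0, (1-1)^2=0
sum(d^2) = 104.
Step 3: rho = 1 - 6*104 / (12*(12^2 - 1)) = 1 - 624/1716 = 0.636364.
Step 4: Under H0, t = rho * sqrt((n-2)/(1-rho^2)) = 2.6087 ~ t(10).
Step 5: Two-sided p-value from the t-distribution with 10 df = 0.026097.
Step 6: alpha = 0.05. reject H0.

rho = 0.6364, p = 0.026097, reject H0 at alpha = 0.05.


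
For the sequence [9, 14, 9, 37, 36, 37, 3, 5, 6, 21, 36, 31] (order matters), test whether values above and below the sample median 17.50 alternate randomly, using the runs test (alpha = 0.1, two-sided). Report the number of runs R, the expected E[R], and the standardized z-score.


Step 1: Compute median = 17.50; label A = above, B = below.
Labels in order: BBBAAABBBAAA  (n_A = 6, n_B = 6)
Step 2: Count runs R = 4.
Step 3: Under H0 (random ordering), E[R] = 2*n_A*n_B/(n_A+n_B) + 1 = 2*6*6/12 + 1 = 7.0000.
        Var[R] = 2*n_A*n_B*(2*n_A*n_B - n_A - n_B) / ((n_A+n_B)^2 * (n_A+n_B-1)) = 4320/1584 = 2.7273.
        SD[R] = 1.6514.
Step 4: Continuity-corrected z = (R + 0.5 - E[R]) / SD[R] = (4 + 0.5 - 7.0000) / 1.6514 = -1.5138.
Step 5: Two-sided p-value via normal approximation = 2*(1 - Phi(|z|)) = 0.130070.
Step 6: alpha = 0.1. fail to reject H0.

R = 4, z = -1.5138, p = 0.130070, fail to reject H0.


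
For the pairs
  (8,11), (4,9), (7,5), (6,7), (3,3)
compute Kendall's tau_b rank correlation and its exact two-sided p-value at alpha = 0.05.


Step 1: Enumerate the 10 unordered pairs (i,j) with i<j and classify each by sign(x_j-x_i) * sign(y_j-y_i).
  (1,2):dx=-4,dy=-2->C; (1,3):dx=-1,dy=-6->C; (1,4):dx=-2,dy=-4->C; (1,5):dx=-5,dy=-8->C
  (2,3):dx=+3,dy=-4->D; (2,4):dx=+2,dy=-2->D; (2,5):dx=-1,dy=-6->C; (3,4):dx=-1,dy=+2->D
  (3,5):dx=-4,dy=-2->C; (4,5):dx=-3,dy=-4->C
Step 2: C = 7, D = 3, total pairs = 10.
Step 3: tau = (C - D)/(n(n-1)/2) = (7 - 3)/10 = 0.400000.
Step 4: Exact two-sided p-value (enumerate n! = 120 permutations of y under H0): p = 0.483333.
Step 5: alpha = 0.05. fail to reject H0.

tau_b = 0.4000 (C=7, D=3), p = 0.483333, fail to reject H0.


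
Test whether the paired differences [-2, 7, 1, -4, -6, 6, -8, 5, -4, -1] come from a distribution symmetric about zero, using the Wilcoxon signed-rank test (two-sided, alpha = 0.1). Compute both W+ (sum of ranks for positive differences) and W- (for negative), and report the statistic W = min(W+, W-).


Step 1: Drop any zero differences (none here) and take |d_i|.
|d| = [2, 7, 1, 4, 6, 6, 8, 5, 4, 1]
Step 2: Midrank |d_i| (ties get averaged ranks).
ranks: |2|->3, |7|->9, |1|->1.5, |4|->4.5, |6|->7.5, |6|->7.5, |8|->10, |5|->6, |4|->4.5, |1|->1.5
Step 3: Attach original signs; sum ranks with positive sign and with negative sign.
W+ = 9 + 1.5 + 7.5 + 6 = 24
W- = 3 + 4.5 + 7.5 + 10 + 4.5 + 1.5 = 31
(Check: W+ + W- = 55 should equal n(n+1)/2 = 55.)
Step 4: Test statistic W = min(W+, W-) = 24.
Step 5: Ties in |d|, so use the tie-corrected normal approximation.
        E[W] = n(n+1)/4 = 10*11/4 = 27.5.
        Tie groups: |d|=1 (t=2), |d|=4 (t=2), |d|=6 (t=2); sum(t^3 - t) = 18.
        Var[W] = n(n+1)(2n+1)/24 - sum(t^3-t)/48 = 2310/24 - 18/48 = 95.875.
        z = (W - E[W]) / sqrt(Var[W]) = (24 - 27.5) / 9.7916 = -0.3575.
        Two-sided p = 2*Phi(z) = 0.720755.
Step 6: alpha = 0.1. fail to reject H0.

W+ = 24, W- = 31, W = min = 24, p = 0.720755, fail to reject H0.


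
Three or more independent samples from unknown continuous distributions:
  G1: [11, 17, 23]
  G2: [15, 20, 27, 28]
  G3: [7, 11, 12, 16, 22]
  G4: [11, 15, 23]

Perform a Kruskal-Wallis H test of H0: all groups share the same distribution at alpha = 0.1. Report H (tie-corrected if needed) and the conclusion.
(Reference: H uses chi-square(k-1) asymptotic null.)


Step 1: Combine all N = 15 observations and assign midranks.
sorted (value, group, rank): (7,G3,1), (11,G1,3), (11,G3,3), (11,G4,3), (12,G3,5), (15,G2,6.5), (15,G4,6.5), (16,G3,8), (17,G1,9), (20,G2,10), (22,G3,11), (23,G1,12.5), (23,G4,12.5), (27,G2,14), (28,G2,15)
Step 2: Sum ranks within each group.
R_1 = 24.5 (n_1 = 3)
R_2 = 45.5 (n_2 = 4)
R_3 = 28 (n_3 = 5)
R_4 = 22 (n_4 = 3)
Step 3: H = 12/(N(N+1)) * sum(R_i^2/n_i) - 3(N+1)
     = 12/(15*16) * (24.5^2/3 + 45.5^2/4 + 28^2/5 + 22^2/3) - 3*16
     = 0.050000 * 1035.78 - 48
     = 3.788958.
Step 4: Ties present; correction factor C = 1 - 36/(15^3 - 15) = 0.989286. Corrected H = 3.788958 / 0.989286 = 3.829994.
Step 5: Under H0, H ~ chi^2(3); p-value = 0.280417.
Step 6: alpha = 0.1. fail to reject H0.

H = 3.8300, df = 3, p = 0.280417, fail to reject H0.


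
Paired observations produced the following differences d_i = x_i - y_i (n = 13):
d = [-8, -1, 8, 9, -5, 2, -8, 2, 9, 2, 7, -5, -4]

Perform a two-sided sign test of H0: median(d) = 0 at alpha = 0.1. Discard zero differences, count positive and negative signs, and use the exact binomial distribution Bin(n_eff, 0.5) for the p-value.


Step 1: Discard zero differences. Original n = 13; n_eff = number of nonzero differences = 13.
Nonzero differences (with sign): -8, -1, +8, +9, -5, +2, -8, +2, +9, +2, +7, -5, -4
Step 2: Count signs: positive = 7, negative = 6.
Step 3: Under H0: P(positive) = 0.5, so the number of positives S ~ Bin(13, 0.5).
Step 4: Two-sided exact p-value = sum of Bin(13,0.5) probabilities at or below the observed probability = 1.000000.
Step 5: alpha = 0.1. fail to reject H0.

n_eff = 13, pos = 7, neg = 6, p = 1.000000, fail to reject H0.


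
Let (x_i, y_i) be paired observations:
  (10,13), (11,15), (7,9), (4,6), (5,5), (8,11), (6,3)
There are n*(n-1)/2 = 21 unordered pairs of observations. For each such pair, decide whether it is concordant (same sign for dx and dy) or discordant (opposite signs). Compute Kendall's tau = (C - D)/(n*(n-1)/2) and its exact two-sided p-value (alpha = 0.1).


Step 1: Enumerate the 21 unordered pairs (i,j) with i<j and classify each by sign(x_j-x_i) * sign(y_j-y_i).
  (1,2):dx=+1,dy=+2->C; (1,3):dx=-3,dy=-4->C; (1,4):dx=-6,dy=-7->C; (1,5):dx=-5,dy=-8->C
  (1,6):dx=-2,dy=-2->C; (1,7):dx=-4,dy=-10->C; (2,3):dx=-4,dy=-6->C; (2,4):dx=-7,dy=-9->C
  (2,5):dx=-6,dy=-10->C; (2,6):dx=-3,dy=-4->C; (2,7):dx=-5,dy=-12->C; (3,4):dx=-3,dy=-3->C
  (3,5):dx=-2,dy=-4->C; (3,6):dx=+1,dy=+2->C; (3,7):dx=-1,dy=-6->C; (4,5):dx=+1,dy=-1->D
  (4,6):dx=+4,dy=+5->C; (4,7):dx=+2,dy=-3->D; (5,6):dx=+3,dy=+6->C; (5,7):dx=+1,dy=-2->D
  (6,7):dx=-2,dy=-8->C
Step 2: C = 18, D = 3, total pairs = 21.
Step 3: tau = (C - D)/(n(n-1)/2) = (18 - 3)/21 = 0.714286.
Step 4: Exact two-sided p-value (enumerate n! = 5040 permutations of y under H0): p = 0.030159.
Step 5: alpha = 0.1. reject H0.

tau_b = 0.7143 (C=18, D=3), p = 0.030159, reject H0.


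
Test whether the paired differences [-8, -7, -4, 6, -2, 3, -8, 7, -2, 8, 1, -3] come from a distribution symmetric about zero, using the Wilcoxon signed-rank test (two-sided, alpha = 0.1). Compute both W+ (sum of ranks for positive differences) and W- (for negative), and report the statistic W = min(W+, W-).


Step 1: Drop any zero differences (none here) and take |d_i|.
|d| = [8, 7, 4, 6, 2, 3, 8, 7, 2, 8, 1, 3]
Step 2: Midrank |d_i| (ties get averaged ranks).
ranks: |8|->11, |7|->8.5, |4|->6, |6|->7, |2|->2.5, |3|->4.5, |8|->11, |7|->8.5, |2|->2.5, |8|->11, |1|->1, |3|->4.5
Step 3: Attach original signs; sum ranks with positive sign and with negative sign.
W+ = 7 + 4.5 + 8.5 + 11 + 1 = 32
W- = 11 + 8.5 + 6 + 2.5 + 11 + 2.5 + 4.5 = 46
(Check: W+ + W- = 78 should equal n(n+1)/2 = 78.)
Step 4: Test statistic W = min(W+, W-) = 32.
Step 5: Ties in |d|, so use the tie-corrected normal approximation.
        E[W] = n(n+1)/4 = 12*13/4 = 39.
        Tie groups: |d|=2 (t=2), |d|=3 (t=2), |d|=7 (t=2), |d|=8 (t=3); sum(t^3 - t) = 42.
        Var[W] = n(n+1)(2n+1)/24 - sum(t^3-t)/48 = 3900/24 - 42/48 = 161.625.
        z = (W - E[W]) / sqrt(Var[W]) = (32 - 39) / 12.7132 = -0.5506.
        Two-sided p = 2*Phi(z) = 0.581901.
Step 6: alpha = 0.1. fail to reject H0.

W+ = 32, W- = 46, W = min = 32, p = 0.581901, fail to reject H0.


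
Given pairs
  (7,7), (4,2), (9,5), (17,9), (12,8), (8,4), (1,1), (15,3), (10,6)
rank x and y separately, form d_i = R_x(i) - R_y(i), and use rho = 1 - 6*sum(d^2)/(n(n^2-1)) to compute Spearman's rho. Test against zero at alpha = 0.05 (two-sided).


Step 1: Rank x and y separately (midranks; no ties here).
rank(x): 7->3, 4->2, 9->5, 17->9, 12->7, 8->4, 1->1, 15->8, 10->6
rank(y): 7->7, 2->2, 5->5, 9->9, 8->8, 4->4, 1->1, 3->3, 6->6
Step 2: d_i = R_x(i) - R_y(i); compute d_i^2.
  (3-7)^2=16, (2-2)^2=0, (5-5)^2=0, (9-9)^2=0, (7-8)^2=1, (4-4)^2=0, (1-1)^2=0, (8-3)^2=25, (6-6)^2=0
sum(d^2) = 42.
Step 3: rho = 1 - 6*42 / (9*(9^2 - 1)) = 1 - 252/720 = 0.650000.
Step 4: Under H0, t = rho * sqrt((n-2)/(1-rho^2)) = 2.2630 ~ t(7).
Step 5: Two-sided p-value from the t-distribution with 7 df = 0.058073.
Step 6: alpha = 0.05. fail to reject H0.

rho = 0.6500, p = 0.058073, fail to reject H0 at alpha = 0.05.


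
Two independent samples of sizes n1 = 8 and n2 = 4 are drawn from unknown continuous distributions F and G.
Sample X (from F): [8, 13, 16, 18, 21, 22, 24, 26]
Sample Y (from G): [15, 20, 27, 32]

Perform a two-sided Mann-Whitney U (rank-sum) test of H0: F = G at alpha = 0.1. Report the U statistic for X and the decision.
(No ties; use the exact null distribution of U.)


Step 1: Combine and sort all 12 observations; assign midranks.
sorted (value, group): (8,X), (13,X), (15,Y), (16,X), (18,X), (20,Y), (21,X), (22,X), (24,X), (26,X), (27,Y), (32,Y)
ranks: 8->1, 13->2, 15->3, 16->4, 18->5, 20->6, 21->7, 22->8, 24->9, 26->10, 27->11, 32->12
Step 2: Rank sum for X: R1 = 1 + 2 + 4 + 5 + 7 + 8 + 9 + 10 = 46.
Step 3: U_X = R1 - n1(n1+1)/2 = 46 - 8*9/2 = 46 - 36 = 10.
       U_Y = n1*n2 - U_X = 32 - 10 = 22.
Step 4: No ties, so the exact null distribution of U (based on enumerating the C(12,8) = 495 equally likely rank assignments) gives the two-sided p-value.
Step 5: p-value = 0.367677; compare to alpha = 0.1. fail to reject H0.

U_X = 10, p = 0.367677, fail to reject H0 at alpha = 0.1.


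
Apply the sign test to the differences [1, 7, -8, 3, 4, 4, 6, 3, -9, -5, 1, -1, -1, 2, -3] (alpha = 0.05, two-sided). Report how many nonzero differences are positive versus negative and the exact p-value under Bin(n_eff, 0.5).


Step 1: Discard zero differences. Original n = 15; n_eff = number of nonzero differences = 15.
Nonzero differences (with sign): +1, +7, -8, +3, +4, +4, +6, +3, -9, -5, +1, -1, -1, +2, -3
Step 2: Count signs: positive = 9, negative = 6.
Step 3: Under H0: P(positive) = 0.5, so the number of positives S ~ Bin(15, 0.5).
Step 4: Two-sided exact p-value = sum of Bin(15,0.5) probabilities at or below the observed probability = 0.607239.
Step 5: alpha = 0.05. fail to reject H0.

n_eff = 15, pos = 9, neg = 6, p = 0.607239, fail to reject H0.


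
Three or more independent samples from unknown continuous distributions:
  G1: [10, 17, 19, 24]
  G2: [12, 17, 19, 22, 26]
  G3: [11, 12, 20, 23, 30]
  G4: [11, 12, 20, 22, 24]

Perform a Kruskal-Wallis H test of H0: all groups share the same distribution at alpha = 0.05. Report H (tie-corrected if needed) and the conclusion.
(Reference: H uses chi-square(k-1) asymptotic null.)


Step 1: Combine all N = 19 observations and assign midranks.
sorted (value, group, rank): (10,G1,1), (11,G3,2.5), (11,G4,2.5), (12,G2,5), (12,G3,5), (12,G4,5), (17,G1,7.5), (17,G2,7.5), (19,G1,9.5), (19,G2,9.5), (20,G3,11.5), (20,G4,11.5), (22,G2,13.5), (22,G4,13.5), (23,G3,15), (24,G1,16.5), (24,G4,16.5), (26,G2,18), (30,G3,19)
Step 2: Sum ranks within each group.
R_1 = 34.5 (n_1 = 4)
R_2 = 53.5 (n_2 = 5)
R_3 = 53 (n_3 = 5)
R_4 = 49 (n_4 = 5)
Step 3: H = 12/(N(N+1)) * sum(R_i^2/n_i) - 3(N+1)
     = 12/(19*20) * (34.5^2/4 + 53.5^2/5 + 53^2/5 + 49^2/5) - 3*20
     = 0.031579 * 1912.01 - 60
     = 0.379342.
Step 4: Ties present; correction factor C = 1 - 60/(19^3 - 19) = 0.991228. Corrected H = 0.379342 / 0.991228 = 0.382699.
Step 5: Under H0, H ~ chi^2(3); p-value = 0.943793.
Step 6: alpha = 0.05. fail to reject H0.

H = 0.3827, df = 3, p = 0.943793, fail to reject H0.


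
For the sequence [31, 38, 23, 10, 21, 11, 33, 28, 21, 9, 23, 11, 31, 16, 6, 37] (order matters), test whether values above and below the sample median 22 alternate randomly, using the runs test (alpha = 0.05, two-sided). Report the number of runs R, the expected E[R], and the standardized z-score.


Step 1: Compute median = 22; label A = above, B = below.
Labels in order: AAABBBAABBABABBA  (n_A = 8, n_B = 8)
Step 2: Count runs R = 9.
Step 3: Under H0 (random ordering), E[R] = 2*n_A*n_B/(n_A+n_B) + 1 = 2*8*8/16 + 1 = 9.0000.
        Var[R] = 2*n_A*n_B*(2*n_A*n_B - n_A - n_B) / ((n_A+n_B)^2 * (n_A+n_B-1)) = 14336/3840 = 3.7333.
        SD[R] = 1.9322.
Step 4: R = E[R], so z = 0 with no continuity correction.
Step 5: Two-sided p-value via normal approximation = 2*(1 - Phi(|z|)) = 1.000000.
Step 6: alpha = 0.05. fail to reject H0.

R = 9, z = 0.0000, p = 1.000000, fail to reject H0.


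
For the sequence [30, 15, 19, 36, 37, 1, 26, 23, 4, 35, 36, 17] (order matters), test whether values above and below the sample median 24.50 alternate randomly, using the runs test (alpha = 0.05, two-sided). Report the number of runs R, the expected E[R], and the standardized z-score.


Step 1: Compute median = 24.50; label A = above, B = below.
Labels in order: ABBAABABBAAB  (n_A = 6, n_B = 6)
Step 2: Count runs R = 8.
Step 3: Under H0 (random ordering), E[R] = 2*n_A*n_B/(n_A+n_B) + 1 = 2*6*6/12 + 1 = 7.0000.
        Var[R] = 2*n_A*n_B*(2*n_A*n_B - n_A - n_B) / ((n_A+n_B)^2 * (n_A+n_B-1)) = 4320/1584 = 2.7273.
        SD[R] = 1.6514.
Step 4: Continuity-corrected z = (R - 0.5 - E[R]) / SD[R] = (8 - 0.5 - 7.0000) / 1.6514 = 0.3028.
Step 5: Two-sided p-value via normal approximation = 2*(1 - Phi(|z|)) = 0.762069.
Step 6: alpha = 0.05. fail to reject H0.

R = 8, z = 0.3028, p = 0.762069, fail to reject H0.


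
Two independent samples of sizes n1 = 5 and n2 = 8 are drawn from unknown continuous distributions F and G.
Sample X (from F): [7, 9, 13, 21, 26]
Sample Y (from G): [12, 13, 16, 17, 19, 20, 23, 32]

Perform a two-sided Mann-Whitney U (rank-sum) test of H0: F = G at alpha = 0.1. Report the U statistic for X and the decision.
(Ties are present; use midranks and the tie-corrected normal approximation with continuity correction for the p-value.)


Step 1: Combine and sort all 13 observations; assign midranks.
sorted (value, group): (7,X), (9,X), (12,Y), (13,X), (13,Y), (16,Y), (17,Y), (19,Y), (20,Y), (21,X), (23,Y), (26,X), (32,Y)
ranks: 7->1, 9->2, 12->3, 13->4.5, 13->4.5, 16->6, 17->7, 19->8, 20->9, 21->10, 23->11, 26->12, 32->13
Step 2: Rank sum for X: R1 = 1 + 2 + 4.5 + 10 + 12 = 29.5.
Step 3: U_X = R1 - n1(n1+1)/2 = 29.5 - 5*6/2 = 29.5 - 15 = 14.5.
       U_Y = n1*n2 - U_X = 40 - 14.5 = 25.5.
Step 4: Ties are present, so use the tie-corrected normal approximation (with continuity correction) for the p-value.
Step 5: p-value = 0.463600; compare to alpha = 0.1. fail to reject H0.

U_X = 14.5, p = 0.463600, fail to reject H0 at alpha = 0.1.


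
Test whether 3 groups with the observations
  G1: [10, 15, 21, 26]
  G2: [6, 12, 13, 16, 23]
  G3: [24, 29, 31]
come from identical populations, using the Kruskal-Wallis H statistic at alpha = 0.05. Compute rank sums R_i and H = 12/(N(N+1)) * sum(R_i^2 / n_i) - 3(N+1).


Step 1: Combine all N = 12 observations and assign midranks.
sorted (value, group, rank): (6,G2,1), (10,G1,2), (12,G2,3), (13,G2,4), (15,G1,5), (16,G2,6), (21,G1,7), (23,G2,8), (24,G3,9), (26,G1,10), (29,G3,11), (31,G3,12)
Step 2: Sum ranks within each group.
R_1 = 24 (n_1 = 4)
R_2 = 22 (n_2 = 5)
R_3 = 32 (n_3 = 3)
Step 3: H = 12/(N(N+1)) * sum(R_i^2/n_i) - 3(N+1)
     = 12/(12*13) * (24^2/4 + 22^2/5 + 32^2/3) - 3*13
     = 0.076923 * 582.133 - 39
     = 5.779487.
Step 4: No ties, so H is used without correction.
Step 5: Under H0, H ~ chi^2(2); p-value = 0.055590.
Step 6: alpha = 0.05. fail to reject H0.

H = 5.7795, df = 2, p = 0.055590, fail to reject H0.


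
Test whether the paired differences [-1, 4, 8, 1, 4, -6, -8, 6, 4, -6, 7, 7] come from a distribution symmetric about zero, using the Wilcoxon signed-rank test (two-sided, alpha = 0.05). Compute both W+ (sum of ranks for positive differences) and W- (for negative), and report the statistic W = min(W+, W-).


Step 1: Drop any zero differences (none here) and take |d_i|.
|d| = [1, 4, 8, 1, 4, 6, 8, 6, 4, 6, 7, 7]
Step 2: Midrank |d_i| (ties get averaged ranks).
ranks: |1|->1.5, |4|->4, |8|->11.5, |1|->1.5, |4|->4, |6|->7, |8|->11.5, |6|->7, |4|->4, |6|->7, |7|->9.5, |7|->9.5
Step 3: Attach original signs; sum ranks with positive sign and with negative sign.
W+ = 4 + 11.5 + 1.5 + 4 + 7 + 4 + 9.5 + 9.5 = 51
W- = 1.5 + 7 + 11.5 + 7 = 27
(Check: W+ + W- = 78 should equal n(n+1)/2 = 78.)
Step 4: Test statistic W = min(W+, W-) = 27.
Step 5: Ties in |d|, so use the tie-corrected normal approximation.
        E[W] = n(n+1)/4 = 12*13/4 = 39.
        Tie groups: |d|=1 (t=2), |d|=4 (t=3), |d|=6 (t=3), |d|=7 (t=2), |d|=8 (t=2); sum(t^3 - t) = 66.
        Var[W] = n(n+1)(2n+1)/24 - sum(t^3-t)/48 = 3900/24 - 66/48 = 161.125.
        z = (W - E[W]) / sqrt(Var[W]) = (27 - 39) / 12.6935 = -0.9454.
        Two-sided p = 2*Phi(z) = 0.344472.
Step 6: alpha = 0.05. fail to reject H0.

W+ = 51, W- = 27, W = min = 27, p = 0.344472, fail to reject H0.


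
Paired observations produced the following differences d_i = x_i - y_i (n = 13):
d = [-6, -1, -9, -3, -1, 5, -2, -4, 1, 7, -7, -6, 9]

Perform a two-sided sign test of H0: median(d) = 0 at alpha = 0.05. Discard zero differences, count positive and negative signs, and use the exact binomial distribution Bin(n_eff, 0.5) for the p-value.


Step 1: Discard zero differences. Original n = 13; n_eff = number of nonzero differences = 13.
Nonzero differences (with sign): -6, -1, -9, -3, -1, +5, -2, -4, +1, +7, -7, -6, +9
Step 2: Count signs: positive = 4, negative = 9.
Step 3: Under H0: P(positive) = 0.5, so the number of positives S ~ Bin(13, 0.5).
Step 4: Two-sided exact p-value = sum of Bin(13,0.5) probabilities at or below the observed probability = 0.266846.
Step 5: alpha = 0.05. fail to reject H0.

n_eff = 13, pos = 4, neg = 9, p = 0.266846, fail to reject H0.


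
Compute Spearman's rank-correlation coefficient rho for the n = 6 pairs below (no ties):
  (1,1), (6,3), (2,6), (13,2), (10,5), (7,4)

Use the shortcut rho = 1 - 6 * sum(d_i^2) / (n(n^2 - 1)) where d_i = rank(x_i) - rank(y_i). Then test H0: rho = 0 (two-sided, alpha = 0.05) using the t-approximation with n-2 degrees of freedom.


Step 1: Rank x and y separately (midranks; no ties here).
rank(x): 1->1, 6->3, 2->2, 13->6, 10->5, 7->4
rank(y): 1->1, 3->3, 6->6, 2->2, 5->5, 4->4
Step 2: d_i = R_x(i) - R_y(i); compute d_i^2.
  (1-1)^2=0, (3-3)^2=0, (2-6)^2=16, (6-2)^2=16, (5-5)^2=0, (4-4)^2=0
sum(d^2) = 32.
Step 3: rho = 1 - 6*32 / (6*(6^2 - 1)) = 1 - 192/210 = 0.085714.
Step 4: Under H0, t = rho * sqrt((n-2)/(1-rho^2)) = 0.1721 ~ t(4).
Step 5: Two-sided p-value from the t-distribution with 4 df = 0.871743.
Step 6: alpha = 0.05. fail to reject H0.

rho = 0.0857, p = 0.871743, fail to reject H0 at alpha = 0.05.
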